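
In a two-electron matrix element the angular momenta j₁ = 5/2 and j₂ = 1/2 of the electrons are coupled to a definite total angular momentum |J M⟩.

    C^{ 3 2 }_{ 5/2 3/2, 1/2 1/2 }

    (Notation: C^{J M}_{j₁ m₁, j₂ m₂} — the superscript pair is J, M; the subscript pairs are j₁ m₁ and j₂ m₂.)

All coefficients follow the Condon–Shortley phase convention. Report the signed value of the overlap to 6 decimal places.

+0.912871  (= +√(5/6))

triangle: 0!·5!·1!/7! = 120/5040
(j±m)!: 4!·1!·1!·0!·5!·1! = 2880
prefactor² = (2J+1)·Δ·N² = 480
  k=0: +1/(0!·0!·1!·1!·4!·0!) = 1/24
Σ = 1/24  ⇒  CG² = 480·(1/24)² = 5/6
CG = +√(5/6) = +0.912871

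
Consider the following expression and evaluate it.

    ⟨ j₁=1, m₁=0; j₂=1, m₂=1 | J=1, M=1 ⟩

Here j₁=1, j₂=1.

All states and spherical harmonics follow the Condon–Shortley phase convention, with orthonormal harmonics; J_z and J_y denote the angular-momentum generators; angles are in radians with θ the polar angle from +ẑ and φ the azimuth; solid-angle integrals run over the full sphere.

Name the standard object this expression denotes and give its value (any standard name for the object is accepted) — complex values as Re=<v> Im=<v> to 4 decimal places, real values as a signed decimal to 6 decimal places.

This is a Clebsch–Gordan (vector-coupling) coefficient.
triangle: 1!·1!·1!/4! = 1/24
(j±m)!: 1!·1!·2!·0!·2!·0! = 4
prefactor² = (2J+1)·Δ·N² = 1/2
  k=1: −1/(1!·0!·0!·1!·1!·0!) = -1
Σ = -1  ⇒  CG² = 1/2·(-1)² = 1/2
CG = −√(1/2) = -0.707107

Clebsch–Gordan coefficient, −√(1/2) ≈ -0.707107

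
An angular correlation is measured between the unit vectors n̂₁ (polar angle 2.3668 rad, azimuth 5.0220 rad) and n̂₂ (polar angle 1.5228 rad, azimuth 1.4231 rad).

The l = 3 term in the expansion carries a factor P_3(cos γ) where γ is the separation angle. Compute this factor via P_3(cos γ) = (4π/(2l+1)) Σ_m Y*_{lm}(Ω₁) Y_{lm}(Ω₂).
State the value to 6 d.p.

0.269054

Term-by-term m-sum for l=3 (normalisation 4π/7 = 1.795196):
  m=-3: Y*=(-0.114406, 0.085530)  Y=(-0.178260, 0.375632)  product (-0.011734, -0.058221)
  m=-2: Y*=(0.291037, 0.207432)  Y=(-0.046801, -0.014241)  product (-0.010667, -0.013853)
  m=-1: Y*=(0.106981, -0.334423)  Y=(-0.046958, 0.315619)  product (0.100526, 0.049469)
  m=+0: Y*=(0.119190, -0.000000)  Y=(-0.053507, 0.000000)  product (-0.006377, 0.000000)
  m=+1: Y*=(-0.106981, -0.334423)  Y=(0.046958, 0.315619)  product (0.100526, -0.049469)
  m=+2: Y*=(0.291037, -0.207432)  Y=(-0.046801, 0.014241)  product (-0.010667, 0.013853)
  m=+3: Y*=(0.114406, 0.085530)  Y=(0.178260, 0.375632)  product (-0.011734, 0.058221)
Accumulated sum (0.149874, 0.000000); after 4π/(2l+1) scaling, (0.269054, 0.000000) ⇒ P_3 = 0.269054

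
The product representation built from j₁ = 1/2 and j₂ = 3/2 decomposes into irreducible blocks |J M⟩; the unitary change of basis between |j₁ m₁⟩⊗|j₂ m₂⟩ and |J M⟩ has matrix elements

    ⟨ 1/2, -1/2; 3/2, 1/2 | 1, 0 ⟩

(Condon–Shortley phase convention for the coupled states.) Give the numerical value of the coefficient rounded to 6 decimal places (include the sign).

-0.707107  (= −√(1/2))

triangle: 1!×0!×2!/4! = 2/24
(j±m)!: 0!×1!×2!×1!×1!×1! = 2
prefactor² = (2J+1)×Δ×N² = 1/2
  k=1: −1/(1!×0!×0!×1!×0!×1!) = -1
Σ = -1  ⇒  CG² = 1/2×(-1)² = 1/2
CG = −√(1/2) = -0.707107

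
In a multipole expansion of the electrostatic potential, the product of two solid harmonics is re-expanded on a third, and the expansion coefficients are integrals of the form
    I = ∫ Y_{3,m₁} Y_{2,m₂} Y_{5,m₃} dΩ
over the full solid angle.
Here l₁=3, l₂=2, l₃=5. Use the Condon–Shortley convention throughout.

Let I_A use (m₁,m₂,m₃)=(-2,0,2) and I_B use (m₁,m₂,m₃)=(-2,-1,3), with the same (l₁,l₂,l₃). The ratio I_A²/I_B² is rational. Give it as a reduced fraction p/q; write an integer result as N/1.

9/16

Shared (l₁,l₂,l₃)=(3,2,5): N and (l;000)² cancel in I_A²/I_B².
A: Δ = 0!·6!·4!/11! = 1/2310; Racah Σ t=0..0: t=0:+1/480 = 1/480; ⇒ 3j(3 2 5; -2 0 2)² = 3/110, sgn -1
B: Δ = 0!·6!·4!/11! = 1/2310; Racah Σ t=0..0: t=0:+1/720 = 1/720; ⇒ 3j(3 2 5; -2 -1 3)² = 8/165, sgn +1
I_A²/I_B² = (3/110)/(8/165) = 9/16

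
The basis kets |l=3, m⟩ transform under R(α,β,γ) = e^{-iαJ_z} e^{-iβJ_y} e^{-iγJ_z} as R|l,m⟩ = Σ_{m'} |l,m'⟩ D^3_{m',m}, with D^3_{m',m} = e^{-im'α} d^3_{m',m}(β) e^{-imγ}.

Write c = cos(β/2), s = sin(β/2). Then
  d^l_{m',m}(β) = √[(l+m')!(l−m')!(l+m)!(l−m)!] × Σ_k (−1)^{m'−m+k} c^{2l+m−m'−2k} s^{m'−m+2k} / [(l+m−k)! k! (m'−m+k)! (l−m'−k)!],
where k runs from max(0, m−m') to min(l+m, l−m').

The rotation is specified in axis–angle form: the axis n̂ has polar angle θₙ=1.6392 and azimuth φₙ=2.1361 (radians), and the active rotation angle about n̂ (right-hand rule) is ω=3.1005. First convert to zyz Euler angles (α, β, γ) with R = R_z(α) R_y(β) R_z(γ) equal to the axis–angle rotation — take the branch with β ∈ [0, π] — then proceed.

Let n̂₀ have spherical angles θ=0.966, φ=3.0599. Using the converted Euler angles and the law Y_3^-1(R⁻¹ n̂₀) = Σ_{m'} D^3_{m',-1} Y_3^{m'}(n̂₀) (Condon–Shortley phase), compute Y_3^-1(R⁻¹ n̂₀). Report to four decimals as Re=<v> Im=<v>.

Axis–angle → zyz. n̂ = (sinθₙcosφₙ, sinθₙsinφₙ, cosθₙ) = (-0.534420, +0.842451, -0.068350), ω = 3.1005.
R = I cosω + sinω [n̂]ₓ + (1−cosω) n̂n̂ᵀ gives
  R = [-0.428188, -0.897257, +0.107633; -0.902873, +0.419693, -0.093161; +0.038416, -0.137070, -0.989816]
β = atan2(√(R₁₃²+R₂₃²), R₃₃) = 2.998756; α = atan2(R₂₃, R₁₃) mod 2π = 5.569741; γ = atan2(R₃₂, −R₃₁) mod 2π = 4.439134
Need the full column D^3_{m',-1} for m'=−3..3 at α=5.5697, β=2.9988, γ=4.4391.
cos(β/2)=0.071357, sin(β/2)=0.997451
d^3_{-3,-1}: single k=2 term ⇒ +0.000100;  D = -0.000066+0.000075i
d^3_{-2,-1}: k∈[1..2] ⇒ +0.000006 -0.002280 = -0.002275;  D = +0.002256-0.000293i
d^3_{-1,-1}: k∈[0..2] ⇒ +0.000000 -0.000206 +0.030241 = +0.030035;  D = -0.025055-0.016563i
d^3_{0,-1}: k∈[0..2] ⇒ -0.000006 +0.003747 -0.244055 = -0.240314;  D = +0.064853+0.231398i
d^3_{1,-1}: k∈[0..2] ⇒ +0.000155 -0.040321 +0.984802 = +0.944635;  D = +0.402519-0.854584i
d^3_{2,-1}: k∈[0..1] ⇒ -0.002280 +0.222791 = +0.220510;  D = +0.201600-0.089344i
d^3_{3,-1}: single k=0 term ⇒ +0.019520;  D = +0.018670+0.005699i
Y_3^{m'}(θ=0.966,φ=3.0599) and Σ D·Y over m':
  (-0.0001+0.0001i)·(-0.2253-0.0564i)  (+0.0023-0.0003i)·(+0.3880+0.0640i)  (-0.0251-0.0166i)·(-0.1634-0.0134i)  (+0.0649+0.2314i)·(-0.2936+0.0000i)  (+0.4025-0.8546i)·(+0.1634-0.0134i)  (+0.2016-0.0893i)·(+0.3880-0.0640i)  (+0.0187+0.0057i)·(+0.2253-0.0564i)
Y_3^-1(R⁻¹ n̂) = +0.117101-0.257180i

Re=0.1171 Im=-0.2572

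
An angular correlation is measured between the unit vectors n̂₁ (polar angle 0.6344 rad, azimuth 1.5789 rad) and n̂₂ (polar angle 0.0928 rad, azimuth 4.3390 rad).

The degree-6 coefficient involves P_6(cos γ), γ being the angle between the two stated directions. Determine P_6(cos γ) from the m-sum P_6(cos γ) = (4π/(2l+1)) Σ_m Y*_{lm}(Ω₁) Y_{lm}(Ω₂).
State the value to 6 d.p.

Expand P_6 via completeness: Σ_{m} conj(Y_{6,m}) at Ω₁ times Y_{6,m} at Ω₂ —
  [-6]  conj(Y_{6,-6})(Ω₁) = -0.020917-0.001018i ; Y_{6,-6}(Ω₂) = +0.000000-0.000000i ; Δ = -0.000000+0.000000i
  [-5]  conj(Y_{6,-5})(Ω₁) = -0.003993+0.098500i ; Y_{6,-5}(Ω₂) = -0.000011-0.000003i ; Δ = +0.000000-0.000001i
  [-4]  conj(Y_{6,-4})(Ω₁) = +0.270005+0.008755i ; Y_{6,-4}(Ω₂) = +0.000020+0.000260i ; Δ = +0.000003+0.000070i
  [-3]  conj(Y_{6,-3})(Ω₁) = +0.010982-0.451644i ; Y_{6,-3}(Ω₂) = +0.003673-0.001777i ; Δ = -0.000762-0.001678i
  [-2]  conj(Y_{6,-2})(Ω₁) = -0.367275-0.005953i ; Y_{6,-2}(Ω₂) = -0.031999-0.029618i ; Δ = +0.011576+0.011069i
  [-1]  conj(Y_{6,-1})(Ω₁) = +0.000915-0.112891i ; Y_{6,-1}(Ω₂) = -0.106674+0.272289i ; Δ = +0.030641+0.012292i
  [+0]  conj(Y_{6,0})(Ω₁) = -0.405816-0.000000i ; Y_{6,0}(Ω₂) = +0.927162+0.000000i ; Δ = -0.376257-0.000000i
  [+1]  conj(Y_{6,1})(Ω₁) = -0.000915-0.112891i ; Y_{6,1}(Ω₂) = +0.106674+0.272289i ; Δ = +0.030641-0.012292i
  [+2]  conj(Y_{6,2})(Ω₁) = -0.367275+0.005953i ; Y_{6,2}(Ω₂) = -0.031999+0.029618i ; Δ = +0.011576-0.011069i
  [+3]  conj(Y_{6,3})(Ω₁) = -0.010982-0.451644i ; Y_{6,3}(Ω₂) = -0.003673-0.001777i ; Δ = -0.000762+0.001678i
  [+4]  conj(Y_{6,4})(Ω₁) = +0.270005-0.008755i ; Y_{6,4}(Ω₂) = +0.000020-0.000260i ; Δ = +0.000003-0.000070i
  [+5]  conj(Y_{6,5})(Ω₁) = +0.003993+0.098500i ; Y_{6,5}(Ω₂) = +0.000011-0.000003i ; Δ = +0.000000+0.000001i
  [+6]  conj(Y_{6,6})(Ω₁) = -0.020917+0.001018i ; Y_{6,6}(Ω₂) = +0.000000+0.000000i ; Δ = -0.000000-0.000000i
Accumulated sum -0.293339-0.000000i; after 4π/(2l+1) scaling, -0.283555-0.000000i ⇒ P_6 = -0.283555

-0.283555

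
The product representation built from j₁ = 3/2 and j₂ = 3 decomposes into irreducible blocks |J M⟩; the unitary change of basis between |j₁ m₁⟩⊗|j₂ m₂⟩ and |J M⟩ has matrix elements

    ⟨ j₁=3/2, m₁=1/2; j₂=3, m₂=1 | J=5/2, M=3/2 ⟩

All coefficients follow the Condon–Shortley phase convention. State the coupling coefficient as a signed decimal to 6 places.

−√(7/20) = -0.591608

√[6·2!1!4!/8! · 2!1!4!2!4!1!] = √(576/35)
  +(−1)^0/∏(0,2,1,4,0,0)! = 1/48  (running 1/48)
  +(−1)^1/∏(1,1,0,3,1,1)! = -1/6  (running -7/48)
⟨..|..⟩ = √(576/35)·(-7/48) = -0.591608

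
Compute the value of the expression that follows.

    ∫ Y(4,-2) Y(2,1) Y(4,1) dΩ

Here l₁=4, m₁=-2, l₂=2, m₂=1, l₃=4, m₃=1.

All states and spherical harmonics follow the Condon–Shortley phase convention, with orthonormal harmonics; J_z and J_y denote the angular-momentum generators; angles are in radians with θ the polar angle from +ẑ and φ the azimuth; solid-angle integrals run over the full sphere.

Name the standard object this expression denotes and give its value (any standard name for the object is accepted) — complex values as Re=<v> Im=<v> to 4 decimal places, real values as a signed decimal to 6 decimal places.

Gaunt coefficient, +0.127700

This is a Gaunt coefficient — the integral of a triple product of spherical harmonics over the sphere.
m-sum 0 ✓  L=10 even ✓  2≤4≤6 ✓
Π(2lᵢ+1) = 9×5×9 = 405
triangle coeff Δ(4,2,4) = 1/13860
Σ_t [0,2]: t=0:+1/192 t=1:−1/36 t=2:+1/192 = -5/288
(3j)²=20/693 [(4 2 4; 0 0 0)], sign=-1
Σ_t [1,2]: t=1:−1/240 t=2:+1/96 = 1/160
(3j)²=27/1540 [(4 2 4; -2 1 1)], sign=-1
⇒ 4πI² = 1215/5929
I = (+1)√(1215/5929/(4π)) = 0.12770047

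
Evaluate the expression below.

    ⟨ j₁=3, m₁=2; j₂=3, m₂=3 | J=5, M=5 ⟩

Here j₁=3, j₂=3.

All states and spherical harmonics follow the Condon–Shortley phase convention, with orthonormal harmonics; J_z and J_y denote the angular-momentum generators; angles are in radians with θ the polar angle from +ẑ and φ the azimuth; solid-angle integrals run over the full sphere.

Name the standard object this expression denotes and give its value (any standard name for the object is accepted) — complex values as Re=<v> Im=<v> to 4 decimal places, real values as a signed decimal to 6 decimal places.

Clebsch–Gordan coefficient, −√(1/2) ≈ -0.707107

This is a Clebsch–Gordan (vector-coupling) coefficient.
j₁+j₂−J=1  J+j₁−j₂=5  J−j₁+j₂=5  j₁+j₂+J+1=12
(j₁±m₁, j₂±m₂, J±M) = (5,1,6,0,10,0)
P² = 103680000
sum k=1..1:
  [1] −1/14400 = -1/14400
S = -1/14400
C² = P²·S² = 1/2 ; C = -0.707107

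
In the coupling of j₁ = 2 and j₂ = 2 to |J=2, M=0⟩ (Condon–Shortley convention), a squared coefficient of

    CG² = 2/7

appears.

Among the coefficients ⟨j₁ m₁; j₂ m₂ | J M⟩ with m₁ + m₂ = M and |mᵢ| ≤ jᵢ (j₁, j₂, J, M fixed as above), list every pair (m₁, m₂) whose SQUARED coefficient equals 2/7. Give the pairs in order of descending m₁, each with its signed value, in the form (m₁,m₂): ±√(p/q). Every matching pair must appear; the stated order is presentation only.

(2,-2): +√(2/7); (0,0): −√(2/7); (-2,2): +√(2/7)

Admissible pairs with m₁+m₂ = M = 0: (-2,2), (-1,1), (0,0), (1,-1), (2,-2)
  (m₁,m₂)=(2,-2): CG² = 2/7, CG = +√(2/7)   ← matches the target
  (m₁,m₂)=(1,-1): CG² = 1/14, CG = +√(1/14)
  (m₁,m₂)=(0,0): CG² = 2/7, CG = −√(2/7)   ← matches the target
  (m₁,m₂)=(-1,1): CG² = 1/14, CG = +√(1/14)
  (m₁,m₂)=(-2,2): CG² = 2/7, CG = +√(2/7)   ← matches the target
Pairs with CG² = 2/7: (2,-2): +√(2/7); (0,0): −√(2/7); (-2,2): +√(2/7)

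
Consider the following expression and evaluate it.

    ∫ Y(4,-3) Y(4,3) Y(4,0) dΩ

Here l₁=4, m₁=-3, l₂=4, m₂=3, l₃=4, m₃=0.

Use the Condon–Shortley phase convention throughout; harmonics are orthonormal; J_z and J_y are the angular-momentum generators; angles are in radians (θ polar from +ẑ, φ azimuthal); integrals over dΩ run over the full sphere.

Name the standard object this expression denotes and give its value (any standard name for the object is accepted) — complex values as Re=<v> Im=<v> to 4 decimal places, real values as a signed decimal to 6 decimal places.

Gaunt coefficient, +0.159788

This is a Gaunt coefficient — the integral of a triple product of spherical harmonics over the sphere.
m-sum 0 ✓  L=12 even ✓  0≤4≤8 ✓
Π(2lᵢ+1) = 9×9×9 = 729
triangle coeff Δ(4,4,4) = 1/450450
Σ_t [0,4]: t=0:+1/13824 t=1:−1/216 t=2:+1/64 t=3:−1/216 t=4:+1/13824 = 5/768
(3j)²=18/1001 [(4 4 4; 0 0 0)], sign=+1
Σ_t [3,4]: t=3:−1/3456 t=4:+1/864 = 1/1152
(3j)²=7/286 [(4 4 4; -3 3 0)], sign=+1
⇒ 4πI² = 6561/20449
I = (+1)√(6561/20449/(4π)) = 0.15978796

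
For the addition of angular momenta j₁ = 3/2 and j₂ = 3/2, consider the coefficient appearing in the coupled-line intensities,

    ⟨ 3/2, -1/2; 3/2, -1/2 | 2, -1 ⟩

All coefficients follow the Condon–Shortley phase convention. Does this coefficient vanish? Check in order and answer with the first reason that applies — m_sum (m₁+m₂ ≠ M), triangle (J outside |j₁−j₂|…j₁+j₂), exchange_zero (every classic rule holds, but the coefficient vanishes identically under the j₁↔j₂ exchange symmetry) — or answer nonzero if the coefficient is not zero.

exchange_zero

m-sum: m₁+m₂ = -1/2+(-1/2) = -1, M = -1  ✓
triangle: |j₁−j₂| = 0 ≤ J = 2 ≤ j₁+j₂ = 3  ✓
exchange: j₁=j₂ and m₁=m₂, and (−1)^(j₁+j₂−J) = (−1)^1 = −1 forces ⟨j₁m₁;j₂m₂|JM⟩ = −⟨j₂m₂;j₁m₁|JM⟩ = −⟨j₁m₁;j₂m₂|JM⟩ ⇒ the coefficient vanishes identically
Racah sum check: Σ_k collapses to 0 ⇒ CG = 0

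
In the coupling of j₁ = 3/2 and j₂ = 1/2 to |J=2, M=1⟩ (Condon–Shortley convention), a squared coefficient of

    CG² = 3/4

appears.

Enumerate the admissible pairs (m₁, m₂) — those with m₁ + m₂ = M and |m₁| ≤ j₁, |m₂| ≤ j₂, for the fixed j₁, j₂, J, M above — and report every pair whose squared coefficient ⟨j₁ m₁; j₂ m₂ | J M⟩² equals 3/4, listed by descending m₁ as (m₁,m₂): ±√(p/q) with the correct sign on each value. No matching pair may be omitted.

Admissible pairs with m₁+m₂ = M = 1: (1/2,1/2), (3/2,-1/2)
  (m₁,m₂)=(3/2,-1/2): CG² = 1/4, CG = +√(1/4)
  (m₁,m₂)=(1/2,1/2): CG² = 3/4, CG = +√(3/4)   ← matches the target
Pairs with CG² = 3/4: (1/2,1/2): +√(3/4)

(1/2,1/2): +√(3/4)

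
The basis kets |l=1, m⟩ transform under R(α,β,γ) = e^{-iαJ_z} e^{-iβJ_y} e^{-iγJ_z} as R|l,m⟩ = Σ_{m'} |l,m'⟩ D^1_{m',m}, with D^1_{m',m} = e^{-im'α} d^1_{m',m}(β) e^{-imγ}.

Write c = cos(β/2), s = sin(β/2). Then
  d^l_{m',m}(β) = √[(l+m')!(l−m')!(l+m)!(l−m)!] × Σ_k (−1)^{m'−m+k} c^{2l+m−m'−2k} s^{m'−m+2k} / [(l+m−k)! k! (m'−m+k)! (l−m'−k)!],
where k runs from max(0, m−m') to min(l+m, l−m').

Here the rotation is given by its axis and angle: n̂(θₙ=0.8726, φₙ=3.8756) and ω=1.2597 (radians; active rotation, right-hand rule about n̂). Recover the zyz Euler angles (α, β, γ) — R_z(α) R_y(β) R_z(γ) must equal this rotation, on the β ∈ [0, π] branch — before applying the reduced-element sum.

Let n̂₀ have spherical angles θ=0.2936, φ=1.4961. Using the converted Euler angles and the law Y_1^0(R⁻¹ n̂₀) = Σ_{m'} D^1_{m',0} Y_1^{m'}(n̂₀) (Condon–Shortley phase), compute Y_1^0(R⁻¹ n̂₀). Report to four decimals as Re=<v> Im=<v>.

Re=0.3135 Im=0.0000

Axis–angle → zyz. n̂ = (sinθₙcosφₙ, sinθₙsinφₙ, cosθₙ) = (-0.568754, -0.513107, +0.642837), ω = 1.2597.
R = I cosω + sinω [n̂]ₓ + (1−cosω) n̂n̂ᵀ gives
  R = [+0.530565, -0.409479, -0.742178; +0.814481, +0.488791, +0.312575; +0.234777, -0.770331, +0.592848]
β = atan2(√(R₁₃²+R₂₃²), R₃₃) = 0.936205; α = atan2(R₂₃, R₁₃) mod 2π = 2.742980; γ = atan2(R₃₂, −R₃₁) mod 2π = 4.416558
Need the full column D^1_{m',0} for m'=−1..1 at α=2.7430, β=0.9362, γ=4.4166.
cos(β/2)=0.892426, sin(β/2)=0.451194
d^1_{-1,0}: single k=1 term ⇒ +0.569443;  D = -0.524799+0.221024i
d^1_{0,0}: k∈[0..1] ⇒ +0.796424 -0.203576 = +0.592848;  D = +0.592848+0.000000i
d^1_{1,0}: single k=0 term ⇒ -0.569443;  D = +0.524799+0.221024i
Y_1^{m'}(θ=0.2936,φ=1.4961) and Σ D·Y over m':
  (-0.5248+0.2210i)·(+0.0075-0.0997i)  (+0.5928+0.0000i)·(+0.4677+0.0000i)  (+0.5248+0.2210i)·(-0.0075-0.0997i)
Y_1^0(R⁻¹ n̂) = +0.313515+0.000000i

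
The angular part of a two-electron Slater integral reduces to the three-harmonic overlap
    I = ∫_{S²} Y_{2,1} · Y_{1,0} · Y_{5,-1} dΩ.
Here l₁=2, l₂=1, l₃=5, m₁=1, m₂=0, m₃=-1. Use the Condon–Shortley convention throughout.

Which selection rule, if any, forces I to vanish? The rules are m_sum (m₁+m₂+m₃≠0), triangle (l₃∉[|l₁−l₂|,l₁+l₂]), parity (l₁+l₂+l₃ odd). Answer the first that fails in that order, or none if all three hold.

azimuthal sum: 1 + 0 − 1 = 0  ✓
l₃ must lie in [1,3]; have l₃=5  ✗
L = 2 + 1 + 5 = 8 (even)

triangle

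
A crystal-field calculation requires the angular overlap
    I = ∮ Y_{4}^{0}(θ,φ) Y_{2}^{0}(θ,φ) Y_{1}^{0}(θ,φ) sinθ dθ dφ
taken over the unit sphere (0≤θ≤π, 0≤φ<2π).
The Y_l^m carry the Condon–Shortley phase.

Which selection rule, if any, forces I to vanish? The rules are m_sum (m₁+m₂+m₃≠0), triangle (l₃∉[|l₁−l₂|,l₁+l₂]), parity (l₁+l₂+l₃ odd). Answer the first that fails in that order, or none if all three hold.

triangle

m₁+m₂+m₃ = 0 + 0 + 0 = 0  ✓
triangle: need |l₁−l₂| ≤ l₃ ≤ l₁+l₂ = [2,6]; l₃=1 is outside  ✗
parity: l₁+l₂+l₃ = 7 is odd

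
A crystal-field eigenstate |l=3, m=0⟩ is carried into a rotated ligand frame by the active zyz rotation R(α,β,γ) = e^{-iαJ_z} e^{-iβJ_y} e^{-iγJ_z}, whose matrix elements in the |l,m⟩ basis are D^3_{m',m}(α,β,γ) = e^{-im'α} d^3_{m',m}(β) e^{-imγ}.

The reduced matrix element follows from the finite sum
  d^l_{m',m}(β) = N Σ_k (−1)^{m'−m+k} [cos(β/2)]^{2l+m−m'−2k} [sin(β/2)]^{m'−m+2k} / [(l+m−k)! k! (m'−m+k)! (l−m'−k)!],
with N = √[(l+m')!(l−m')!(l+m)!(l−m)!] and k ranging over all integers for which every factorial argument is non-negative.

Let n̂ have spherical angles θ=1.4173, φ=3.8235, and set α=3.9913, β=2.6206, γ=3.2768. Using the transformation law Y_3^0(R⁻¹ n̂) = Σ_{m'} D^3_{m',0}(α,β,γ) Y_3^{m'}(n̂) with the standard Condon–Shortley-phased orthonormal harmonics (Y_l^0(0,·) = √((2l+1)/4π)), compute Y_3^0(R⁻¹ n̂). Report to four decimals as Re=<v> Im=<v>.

Need the full column D^3_{m',0} for m'=−3..3 at α=3.9913, β=2.6206, γ=3.2768.
cos(β/2)=0.257560, sin(β/2)=0.966262
d^3_{-3,0}: single k=3 term ⇒ +0.068934;  D = +0.057185-0.038494i
d^3_{-2,0}: k∈[2..3] ⇒ +0.022504 -0.316736 = -0.294232;  D = +0.037739-0.291802i
d^3_{-1,0}: k∈[1..3] ⇒ +0.003794 -0.160189 +0.751527 = +0.595131;  D = -0.392908-0.446996i
d^3_{0,0}: k∈[0..3] ⇒ +0.000292 -0.036978 +0.520451 -0.813898 = -0.330133;  D = -0.330133+0.000000i
d^3_{1,0}: k∈[0..2] ⇒ -0.003794 +0.160189 -0.751527 = -0.595131;  D = +0.392908-0.446996i
d^3_{2,0}: k∈[0..1] ⇒ +0.022504 -0.316736 = -0.294232;  D = +0.037739+0.291802i
d^3_{3,0}: single k=0 term ⇒ -0.068934;  D = -0.057185-0.038494i
Y_3^{m'}(θ=1.4173,φ=3.8235) and Σ D·Y over m':
  (+0.0572-0.0385i)·(+0.1841+0.3581i)  (+0.0377-0.2918i)·(+0.0314-0.1493i)  (-0.3929-0.4470i)·(+0.2190-0.1778i)  (-0.3301+0.0000i)·(-0.1645+0.0000i)  (+0.3929-0.4470i)·(-0.2190-0.1778i)  (+0.0377+0.2918i)·(+0.0314+0.1493i)  (-0.0572-0.0385i)·(-0.1841+0.3581i)
Y_3^0(R⁻¹ n̂) = -0.312853+0.000000i

Re=-0.3129 Im=0.0000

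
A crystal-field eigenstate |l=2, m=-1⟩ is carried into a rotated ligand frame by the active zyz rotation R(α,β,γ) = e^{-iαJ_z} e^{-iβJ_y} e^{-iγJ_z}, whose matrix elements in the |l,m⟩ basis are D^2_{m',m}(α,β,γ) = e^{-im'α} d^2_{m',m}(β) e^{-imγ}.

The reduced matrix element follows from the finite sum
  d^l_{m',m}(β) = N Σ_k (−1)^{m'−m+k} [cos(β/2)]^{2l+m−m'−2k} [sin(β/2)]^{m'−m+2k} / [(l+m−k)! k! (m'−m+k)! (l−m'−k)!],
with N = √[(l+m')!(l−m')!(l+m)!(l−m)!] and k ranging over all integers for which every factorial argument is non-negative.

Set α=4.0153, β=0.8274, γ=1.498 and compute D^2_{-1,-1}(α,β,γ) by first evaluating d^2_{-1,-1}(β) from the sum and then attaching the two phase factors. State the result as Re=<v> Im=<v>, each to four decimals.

First d^2_{-1,-1}(β=0.8274), then the phase factors e^{-i(-1)α} and e^{-i(-1)γ}:
With c≡cos(β/2)=0.915640 and s≡sin(β/2)=0.402000, N=[1·6·1·6]^{1/2}=6.000000
Admissible k: 0..1 (factorial args all ≥0)
  k=0: (−1)^0·6.0000/(6)·0.9156^4·0.4020^0 = +0.702908
  k=1: (−1)^1·6.0000/(2)·0.9156^2·0.4020^2 = -0.406464
d^2_{-1,-1}(0.8274) = +0.702908 -0.406464 = +0.296444
D = (-0.641988-0.766714i)·(+0.296444)·(+0.072732+0.997352i) = +0.212844-0.206340i

Re=0.2128 Im=-0.2063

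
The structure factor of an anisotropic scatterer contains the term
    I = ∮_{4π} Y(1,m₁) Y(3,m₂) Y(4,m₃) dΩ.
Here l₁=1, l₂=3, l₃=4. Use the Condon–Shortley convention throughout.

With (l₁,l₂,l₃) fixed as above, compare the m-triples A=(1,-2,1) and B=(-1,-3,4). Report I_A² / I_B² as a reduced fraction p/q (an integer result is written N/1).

3/28

l's match ⇒ only the (l;m) 3-j factors differ between A and B.
A: triangle coeff Δ(1,3,4) = 1/252; Σ_t [0,0]: t=0:+1/240 = 1/240; (3j)²=1/84 [(1 3 4; 1 -2 1)], sign=-1
B: triangle coeff Δ(1,3,4) = 1/252; Σ_t [0,0]: t=0:+1/1440 = 1/1440; (3j)²=1/9 [(1 3 4; -1 -3 4)], sign=+1
I_A²/I_B² = (1/84)/(1/9) = 3/28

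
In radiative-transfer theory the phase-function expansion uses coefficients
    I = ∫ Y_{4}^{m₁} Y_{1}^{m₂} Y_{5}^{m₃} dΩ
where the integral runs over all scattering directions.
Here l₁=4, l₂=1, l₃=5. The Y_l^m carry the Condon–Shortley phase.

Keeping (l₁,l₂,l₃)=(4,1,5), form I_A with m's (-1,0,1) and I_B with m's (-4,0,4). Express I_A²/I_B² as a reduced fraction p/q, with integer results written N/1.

Same 4,1,5: normalisation and zero-m 3j drop out of the ratio.
A: Δ: 0! 8! 2! / 11! → 1/495; sum: t=0:+1/720 = 1/720; 3j²(4 1 5; -1 0 1) = Δ·Π!·Σ² = 8/165  (sign +1)
B: Δ: 0! 8! 2! / 11! → 1/495; sum: t=0:+1/40320 = 1/40320; 3j²(4 1 5; -4 0 4) = Δ·Π!·Σ² = 1/55  (sign -1)
I_A²/I_B² = (8/165)/(1/55) = 8/3

8/3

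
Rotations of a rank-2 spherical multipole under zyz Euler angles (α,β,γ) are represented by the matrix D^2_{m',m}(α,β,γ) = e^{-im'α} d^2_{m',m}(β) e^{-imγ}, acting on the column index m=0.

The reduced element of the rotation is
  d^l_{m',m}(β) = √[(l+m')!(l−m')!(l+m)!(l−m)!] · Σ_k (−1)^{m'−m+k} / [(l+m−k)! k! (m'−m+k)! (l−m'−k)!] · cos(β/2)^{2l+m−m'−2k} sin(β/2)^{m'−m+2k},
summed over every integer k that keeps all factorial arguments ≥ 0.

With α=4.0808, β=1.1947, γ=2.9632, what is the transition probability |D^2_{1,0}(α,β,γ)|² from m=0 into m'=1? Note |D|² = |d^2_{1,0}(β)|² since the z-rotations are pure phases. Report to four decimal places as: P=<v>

D^2_{1,0}(4.0808,1.1947,2.9632) = e^{-i·1·4.0808}·d^2_{1,0}(1.1947)·e^{-i·0·2.9632}. Compute d first:
c=cos(1.194700/2)=0.826829, s=sin(1.194700/2)=0.562453; N=√[6·1·2·2]=4.898979
k: max(0,(0)−(1))=0 … min(2+(0),2−(1))=1
  k=0: (−1)^1·4.8990/(2)·0.8268^3·0.5625^1 = -0.778770
  k=1: (−1)^2·4.8990/(2)·0.8268^1·0.5625^3 = +0.360372
d^2_{1,0}(1.1947) = -0.778770 +0.360372 = -0.418398
|D^2_{1,0}|² = |d^2_{1,0}(β)|² = (-0.418398)² = 0.175057 (the z-rotation phases have unit modulus)

P=0.1751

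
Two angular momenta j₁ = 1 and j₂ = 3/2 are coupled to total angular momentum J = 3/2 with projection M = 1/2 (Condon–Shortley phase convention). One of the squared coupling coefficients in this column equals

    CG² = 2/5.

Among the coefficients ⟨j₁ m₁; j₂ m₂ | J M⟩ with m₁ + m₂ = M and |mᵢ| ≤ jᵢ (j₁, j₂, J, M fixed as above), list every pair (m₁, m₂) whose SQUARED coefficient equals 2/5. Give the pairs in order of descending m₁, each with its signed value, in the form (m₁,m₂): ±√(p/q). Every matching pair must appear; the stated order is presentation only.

Admissible pairs with m₁+m₂ = M = 1/2: (-1,3/2), (0,1/2), (1,-1/2)
  (m₁,m₂)=(1,-1/2): CG² = 8/15, CG = +√(8/15)
  (m₁,m₂)=(0,1/2): CG² = 1/15, CG = −√(1/15)
  (m₁,m₂)=(-1,3/2): CG² = 2/5, CG = −√(2/5)   ← matches the target
Pairs with CG² = 2/5: (-1,3/2): −√(2/5)

(-1,3/2): −√(2/5)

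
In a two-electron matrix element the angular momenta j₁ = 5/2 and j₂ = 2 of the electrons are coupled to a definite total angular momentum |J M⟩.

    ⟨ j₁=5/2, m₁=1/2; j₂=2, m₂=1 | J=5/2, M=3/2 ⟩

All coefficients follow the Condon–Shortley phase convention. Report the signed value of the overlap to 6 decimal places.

triangle: 2!×3!×2!/8! = 24/40320
(j±m)!: 3!×2!×3!×1!×4!×1! = 1728
prefactor² = (2J+1)×Δ×N² = 216/35
  k=1: −1/(1!×1!×1!×2!×2!×0!) = -1/4
  k=2: +1/(2!×0!×0!×1!×3!×1!) = 1/12
Σ = -1/6  ⇒  CG² = 216/35×(-1/6)² = 6/35
CG = −√(6/35) = -0.414039

−√(6/35) ≈ -0.414039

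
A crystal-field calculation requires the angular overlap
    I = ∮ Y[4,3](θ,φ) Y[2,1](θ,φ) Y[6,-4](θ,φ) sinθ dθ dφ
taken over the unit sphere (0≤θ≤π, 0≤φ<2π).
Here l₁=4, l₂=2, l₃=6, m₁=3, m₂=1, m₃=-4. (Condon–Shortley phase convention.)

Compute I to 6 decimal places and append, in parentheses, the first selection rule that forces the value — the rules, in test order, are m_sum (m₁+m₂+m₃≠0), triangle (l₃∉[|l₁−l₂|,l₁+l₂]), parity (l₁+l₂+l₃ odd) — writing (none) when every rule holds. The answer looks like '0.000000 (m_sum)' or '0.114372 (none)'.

0.246389 (none)

Rules hold: Σm=0, L=12 even, 2≤6≤6.
N = 9·5·13 = 585
Δ = 0!·8!·4!/13! = 1/6435
Racah Σ t=0..0: t=0:+1/2304 = 1/2304
⇒ 3j(4 2 6; 0 0 0)² = 5/143, sgn +1
Racah Σ t=0..0: t=0:+1/30240 = 1/30240
⇒ 3j(4 2 6; 3 1 -4)² = 16/429, sgn +1
4πI² = N·(3j₀)²·(3jₘ)² = 1200/1573
I = +1·√(0.762873/4π) = 0.24638901
No selection rule forces the value: the integral is nonzero (none).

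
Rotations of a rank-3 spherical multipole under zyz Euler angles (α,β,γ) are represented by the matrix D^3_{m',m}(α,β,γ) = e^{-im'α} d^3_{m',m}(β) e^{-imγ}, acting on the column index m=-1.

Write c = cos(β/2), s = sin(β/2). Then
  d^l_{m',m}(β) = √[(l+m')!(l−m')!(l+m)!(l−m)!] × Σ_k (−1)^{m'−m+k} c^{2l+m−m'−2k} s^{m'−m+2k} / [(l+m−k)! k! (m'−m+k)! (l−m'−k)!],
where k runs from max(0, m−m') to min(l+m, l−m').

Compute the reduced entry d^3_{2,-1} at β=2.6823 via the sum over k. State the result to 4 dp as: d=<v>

d=0.5613

d^3_{2,-1}(β=2.6823) via the finite sum:
With c≡cos(β/2)=0.227633 and s≡sin(β/2)=0.973747, N=[120·1·2·24]^{1/2}=75.894664
k: max(0,(-1)−(2))=0 … min(3+(-1),3−(2))=1
  k=0: (−1)^3·75.8947/(12)·0.2276^3·0.9737^3 = -0.068877
  k=1: (−1)^4·75.8947/(24)·0.2276^1·0.9737^5 = +0.630182
d^3_{2,-1}(2.6823) = -0.068877 +0.630182 = +0.561305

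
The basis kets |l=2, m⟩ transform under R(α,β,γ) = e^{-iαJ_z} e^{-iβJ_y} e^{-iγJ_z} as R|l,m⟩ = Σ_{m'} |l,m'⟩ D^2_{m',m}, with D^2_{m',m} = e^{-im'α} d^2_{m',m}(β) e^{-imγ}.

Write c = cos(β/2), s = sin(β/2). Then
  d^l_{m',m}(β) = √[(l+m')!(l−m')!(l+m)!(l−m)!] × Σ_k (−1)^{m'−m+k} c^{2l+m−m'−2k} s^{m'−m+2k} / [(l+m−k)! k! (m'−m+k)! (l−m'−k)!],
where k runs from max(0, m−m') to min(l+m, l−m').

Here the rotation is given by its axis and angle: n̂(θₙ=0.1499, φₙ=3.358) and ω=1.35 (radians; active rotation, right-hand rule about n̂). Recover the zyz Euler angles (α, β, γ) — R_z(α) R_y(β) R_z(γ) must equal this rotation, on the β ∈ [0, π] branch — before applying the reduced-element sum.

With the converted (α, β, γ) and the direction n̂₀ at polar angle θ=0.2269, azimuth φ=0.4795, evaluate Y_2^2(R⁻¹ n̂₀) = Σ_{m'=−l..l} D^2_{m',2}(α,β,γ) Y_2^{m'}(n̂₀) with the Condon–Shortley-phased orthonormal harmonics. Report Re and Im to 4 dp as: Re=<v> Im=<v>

Axis–angle → zyz. n̂ = (sinθₙcosφₙ, sinθₙsinφₙ, cosθₙ) = (-0.145856, -0.032066, +0.988786), ω = 1.3500.
R = I cosω + sinω [n̂]ₓ + (1−cosω) n̂n̂ᵀ gives
  R = [+0.235622, -0.961129, -0.143923; +0.968434, +0.219810, +0.117552; -0.081347, -0.167078, +0.982582]
β = atan2(√(R₁₃²+R₂₃²), R₃₃) = 0.186915; α = atan2(R₂₃, R₁₃) mod 2π = 2.456709; γ = atan2(R₃₂, −R₃₁) mod 2π = 5.165487
Need the full column D^2_{m',2} for m'=−2..2 at α=2.4567, β=0.1869, γ=5.1655.
cos(β/2)=0.995636, sin(β/2)=0.093322
d^2_{-2,2}: single k=4 term ⇒ +0.000076;  D = +0.000049+0.000058i
d^2_{-1,2}: single k=3 term ⇒ +0.001618;  D = -0.000033-0.001618i
d^2_{0,2}: single k=2 term ⇒ +0.021147;  D = -0.013042+0.016646i
d^2_{1,2}: single k=1 term ⇒ +0.184211;  D = +0.179718-0.040436i
d^2_{2,2}: single k=0 term ⇒ +0.982658;  D = -0.878949-0.439392i
Y_2^{m'}(θ=0.2269,φ=0.4795) and Σ D·Y over m':
  (+0.0000+0.0001i)·(+0.0112-0.0160i)  (-0.0000-0.0016i)·(+0.1502-0.0781i)  (-0.0130+0.0166i)·(+0.5829+0.0000i)  (+0.1797-0.0404i)·(-0.1502-0.0781i)  (-0.8789-0.4394i)·(+0.0112+0.0160i)
Y_2^2(R⁻¹ n̂) = -0.040729-0.017501i

Re=-0.0407 Im=-0.0175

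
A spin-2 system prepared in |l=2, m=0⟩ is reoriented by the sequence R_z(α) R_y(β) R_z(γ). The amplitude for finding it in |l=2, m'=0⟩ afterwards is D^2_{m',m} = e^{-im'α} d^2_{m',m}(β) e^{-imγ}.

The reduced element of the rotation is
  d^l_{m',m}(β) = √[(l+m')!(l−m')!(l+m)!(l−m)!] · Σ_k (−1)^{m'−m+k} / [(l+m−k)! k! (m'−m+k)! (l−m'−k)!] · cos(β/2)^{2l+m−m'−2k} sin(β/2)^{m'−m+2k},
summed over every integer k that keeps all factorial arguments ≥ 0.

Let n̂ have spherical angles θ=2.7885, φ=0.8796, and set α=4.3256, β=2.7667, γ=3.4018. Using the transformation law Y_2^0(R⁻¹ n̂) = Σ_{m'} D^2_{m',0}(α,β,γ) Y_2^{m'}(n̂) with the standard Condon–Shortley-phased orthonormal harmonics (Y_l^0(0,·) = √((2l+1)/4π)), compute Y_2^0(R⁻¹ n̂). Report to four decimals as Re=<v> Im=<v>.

Need the full column D^2_{m',0} for m'=−2..2 at α=4.3256, β=2.7667, γ=3.4018.
cos(β/2)=0.186351, sin(β/2)=0.982483
d^2_{-2,0}: single k=2 term ⇒ +0.082108;  D = -0.058742+0.057369i
d^2_{-1,0}: k∈[1..2] ⇒ +0.015574 -0.432894 = -0.417321;  D = +0.157420+0.386491i
d^2_{0,0}: k∈[0..2] ⇒ +0.001206 -0.134082 +0.931753 = +0.798876;  D = +0.798876+0.000000i
d^2_{1,0}: k∈[0..1] ⇒ -0.015574 +0.432894 = +0.417321;  D = -0.157420+0.386491i
d^2_{2,0}: single k=0 term ⇒ +0.082108;  D = -0.058742-0.057369i
Y_2^{m'}(θ=2.7885,φ=0.8796) and Σ D·Y over m':
  (-0.0587+0.0574i)·(-0.0087-0.0454i)  (+0.1574+0.3865i)·(-0.1598+0.1931i)  (+0.7989+0.0000i)·(+0.5176+0.0000i)  (-0.1574+0.3865i)·(+0.1598+0.1931i)  (-0.0587-0.0574i)·(-0.0087+0.0454i)
Y_2^0(R⁻¹ n̂) = +0.220155+0.000000i

Re=0.2202 Im=0.0000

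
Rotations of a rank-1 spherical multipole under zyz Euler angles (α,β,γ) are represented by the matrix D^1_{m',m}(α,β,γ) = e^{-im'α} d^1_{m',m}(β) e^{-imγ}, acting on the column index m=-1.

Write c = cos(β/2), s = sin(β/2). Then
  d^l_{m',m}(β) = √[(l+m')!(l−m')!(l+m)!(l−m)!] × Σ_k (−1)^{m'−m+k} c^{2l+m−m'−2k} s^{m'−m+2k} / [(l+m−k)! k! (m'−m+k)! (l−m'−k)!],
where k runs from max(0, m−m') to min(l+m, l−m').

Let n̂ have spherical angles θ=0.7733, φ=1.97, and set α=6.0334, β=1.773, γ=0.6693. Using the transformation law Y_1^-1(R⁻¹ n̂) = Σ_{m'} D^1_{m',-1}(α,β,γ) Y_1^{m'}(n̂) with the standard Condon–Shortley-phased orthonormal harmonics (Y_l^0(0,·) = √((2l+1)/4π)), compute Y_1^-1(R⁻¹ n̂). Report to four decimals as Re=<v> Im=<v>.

Re=-0.0477 Im=-0.2829

Need the full column D^1_{m',-1} for m'=−1..1 at α=6.0334, β=1.7730, γ=0.6693.
cos(β/2)=0.632128, sin(β/2)=0.774864
d^1_{-1,-1}: single k=0 term ⇒ +0.399586;  D = +0.364936+0.162758i
d^1_{0,-1}: single k=0 term ⇒ -0.692700;  D = -0.543255-0.429777i
d^1_{1,-1}: single k=0 term ⇒ +0.600414;  D = +0.364180+0.477358i
Y_1^{m'}(θ=0.7733,φ=1.97) and Σ D·Y over m':
  (+0.3649+0.1628i)·(-0.0938-0.2224i)  (-0.5433-0.4298i)·(+0.3496+0.0000i)  (+0.3642+0.4774i)·(+0.0938-0.2224i)
Y_1^-1(R⁻¹ n̂) = -0.047688-0.282882i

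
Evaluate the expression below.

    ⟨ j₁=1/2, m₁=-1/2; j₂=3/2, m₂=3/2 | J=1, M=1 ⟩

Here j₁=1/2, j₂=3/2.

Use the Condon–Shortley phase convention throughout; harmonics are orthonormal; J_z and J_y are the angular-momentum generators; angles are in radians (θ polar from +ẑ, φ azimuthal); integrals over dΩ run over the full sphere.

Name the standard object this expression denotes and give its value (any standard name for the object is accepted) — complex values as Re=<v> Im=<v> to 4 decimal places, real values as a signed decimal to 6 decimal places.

This is a Clebsch–Gordan (vector-coupling) coefficient.
√[3·1!0!2!/4! · 0!1!3!0!2!0!] = √(3)
  +(−1)^1/∏(1,0,0,2,0,0)! = -1/2  (running -1/2)
⟨..|..⟩ = √(3)·(-1/2) = -0.866025

Clebsch–Gordan coefficient, −√(3/4) ≈ -0.866025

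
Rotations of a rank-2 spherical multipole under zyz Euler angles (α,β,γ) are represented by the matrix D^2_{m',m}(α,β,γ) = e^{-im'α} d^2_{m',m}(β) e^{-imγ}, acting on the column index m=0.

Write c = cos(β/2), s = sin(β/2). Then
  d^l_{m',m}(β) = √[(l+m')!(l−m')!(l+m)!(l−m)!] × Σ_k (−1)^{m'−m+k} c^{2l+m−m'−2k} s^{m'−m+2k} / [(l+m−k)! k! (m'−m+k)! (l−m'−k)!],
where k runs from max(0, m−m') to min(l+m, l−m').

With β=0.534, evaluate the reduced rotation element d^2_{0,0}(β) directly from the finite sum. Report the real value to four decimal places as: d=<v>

d=0.6114

d^2_{0,0}(β=0.5340) via the finite sum:
With c≡cos(β/2)=0.964567 and s≡sin(β/2)=0.263839, N=[2·2·2·2]^{1/2}=4.000000
The bounds max(0,m−m')=0 and min(l+m,l−m')=2 give 3 terms
  k=0: (−1)^0·4.0000/(4)·0.9646^4·0.2638^0 = +0.865624
  k=1: (−1)^1·4.0000/(1)·0.9646^2·0.2638^2 = -0.259061
  k=2: (−1)^2·4.0000/(4)·0.9646^0·0.2638^4 = +0.004846
d^2_{0,0}(0.5340) = +0.865624 -0.259061 +0.004846 = +0.611408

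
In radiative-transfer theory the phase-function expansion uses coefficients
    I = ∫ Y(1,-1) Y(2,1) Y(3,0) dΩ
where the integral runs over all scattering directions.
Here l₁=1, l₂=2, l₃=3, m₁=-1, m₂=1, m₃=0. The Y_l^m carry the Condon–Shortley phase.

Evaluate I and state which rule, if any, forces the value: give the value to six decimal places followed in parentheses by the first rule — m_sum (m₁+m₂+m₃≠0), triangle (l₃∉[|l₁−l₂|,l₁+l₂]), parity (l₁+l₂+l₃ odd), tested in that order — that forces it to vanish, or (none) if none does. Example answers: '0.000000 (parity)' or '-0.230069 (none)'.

Rules hold: Σm=0, L=6 even, 1≤3≤3.
N = 3·5·7 = 105
Δ = 0!·2!·4!/7! = 1/105
Racah Σ t=0..0: t=0:+1/4 = 1/4
⇒ 3j(1 2 3; 0 0 0)² = 3/35, sgn -1
Racah Σ t=0..0: t=0:+1/12 = 1/12
⇒ 3j(1 2 3; -1 1 0)² = 1/35, sgn -1
4πI² = N·(3j₀)²·(3jₘ)² = 9/35
I = +1·√(0.257143/4π) = 0.14304817
No selection rule forces the value: the integral is nonzero (none).

0.143048 (none)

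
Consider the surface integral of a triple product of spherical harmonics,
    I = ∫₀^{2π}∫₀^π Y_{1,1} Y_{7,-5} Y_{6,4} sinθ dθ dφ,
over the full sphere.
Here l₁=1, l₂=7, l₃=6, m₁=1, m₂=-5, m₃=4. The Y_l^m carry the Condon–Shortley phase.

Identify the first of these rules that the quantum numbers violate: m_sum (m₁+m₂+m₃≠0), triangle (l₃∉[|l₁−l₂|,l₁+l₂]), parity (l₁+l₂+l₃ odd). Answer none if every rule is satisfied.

none

azimuthal sum: 1 − 5 + 4 = 0  ✓
6 ≤ 6 ≤ 8 (triangle on l)  ✓
L = 1 + 7 + 6 = 14 (even)  ✓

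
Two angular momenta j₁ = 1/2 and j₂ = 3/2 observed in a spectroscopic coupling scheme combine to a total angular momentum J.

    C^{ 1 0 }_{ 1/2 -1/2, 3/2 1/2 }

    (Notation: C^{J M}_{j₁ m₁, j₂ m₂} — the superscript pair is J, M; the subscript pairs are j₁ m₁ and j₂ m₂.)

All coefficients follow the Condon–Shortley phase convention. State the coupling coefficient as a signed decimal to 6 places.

triangle: 1!*0!*2!/4! = 2/24
(j±m)!: 0!*1!*2!*1!*1!*1! = 2
prefactor² = (2J+1)*Δ*N² = 1/2
  k=1: −1/(1!*0!*0!*1!*0!*1!) = -1
Σ = -1  ⇒  CG² = 1/2*(-1)² = 1/2
CG = −√(1/2) = -0.707107

−√(1/2) = -0.707107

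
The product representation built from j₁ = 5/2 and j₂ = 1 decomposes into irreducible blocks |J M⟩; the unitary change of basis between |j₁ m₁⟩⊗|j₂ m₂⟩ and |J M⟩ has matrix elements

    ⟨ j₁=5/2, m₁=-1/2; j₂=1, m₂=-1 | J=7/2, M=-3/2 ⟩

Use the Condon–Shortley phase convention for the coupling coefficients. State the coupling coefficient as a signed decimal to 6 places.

√[8·0!5!2!/8! · 2!3!0!2!2!5!] = √(1920/7)
  +(−1)^0/∏(0,0,3,0,2,2)! = 1/24  (running 1/24)
⟨..|..⟩ = √(1920/7)·(1/24) = +0.690066

+0.690066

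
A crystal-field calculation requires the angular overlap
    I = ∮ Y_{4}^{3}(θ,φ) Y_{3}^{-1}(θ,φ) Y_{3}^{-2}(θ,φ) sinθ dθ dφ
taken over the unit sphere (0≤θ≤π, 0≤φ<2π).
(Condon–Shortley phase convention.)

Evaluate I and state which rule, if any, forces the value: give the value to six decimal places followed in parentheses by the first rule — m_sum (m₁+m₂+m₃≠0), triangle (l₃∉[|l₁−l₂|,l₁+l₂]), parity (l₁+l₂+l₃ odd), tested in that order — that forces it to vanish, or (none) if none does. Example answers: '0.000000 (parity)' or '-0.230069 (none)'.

-0.095955 (none)

m-sum 0 ✓  L=10 even ✓  1≤3≤7 ✓
Π(2lᵢ+1) = 9×7×7 = 441
triangle coeff Δ(4,3,3) = 1/34650
Σ_t [1,3]: t=1:−1/72 t=2:+1/16 t=3:−1/72 = 5/144
(3j)²=2/77 [(4 3 3; 0 0 0)], sign=-1
Σ_t [0,1]: t=0:+1/288 t=1:−1/144 = -1/288
(3j)²=1/99 [(4 3 3; 3 -1 -2)], sign=+1
⇒ 4πI² = 14/121
I = (-1)√(14/121/(4π)) = -0.09595473
No selection rule forces the value: the integral is nonzero (none).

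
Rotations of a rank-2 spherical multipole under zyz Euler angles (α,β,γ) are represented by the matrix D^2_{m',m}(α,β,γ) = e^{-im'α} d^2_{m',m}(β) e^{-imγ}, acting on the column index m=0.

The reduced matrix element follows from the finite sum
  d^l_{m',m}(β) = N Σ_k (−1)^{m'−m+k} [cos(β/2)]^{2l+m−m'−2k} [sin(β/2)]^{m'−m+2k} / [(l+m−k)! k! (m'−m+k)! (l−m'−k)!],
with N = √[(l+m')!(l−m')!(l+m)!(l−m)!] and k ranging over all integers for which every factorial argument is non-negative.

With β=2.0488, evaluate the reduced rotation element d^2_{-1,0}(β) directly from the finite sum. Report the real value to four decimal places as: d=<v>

d^2_{-1,0}(β=2.0488) via the finite sum:
Half-angle: c=0.519612, s=0.854403. N=√(1·6·2·2)=4.898979
The bounds max(0,m−m')=1 and min(l+m,l−m')=2 give 2 terms
  k=1: (−1)^0·4.8990/(2)·0.5196^3·0.8544^1 = +0.293613
  k=2: (−1)^1·4.8990/(2)·0.5196^1·0.8544^3 = -0.793857
d^2_{-1,0}(2.0488) = +0.293613 -0.793857 = -0.500244

d=-0.5002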